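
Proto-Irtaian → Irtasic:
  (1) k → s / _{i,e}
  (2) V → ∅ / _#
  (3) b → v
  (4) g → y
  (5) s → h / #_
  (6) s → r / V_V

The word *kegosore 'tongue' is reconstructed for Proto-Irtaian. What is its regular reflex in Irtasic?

heyoror

Irtasic: *kegosore > segosore > segosor > seyosor > heyosor > heyoror  (by palatalisation, apocope, unconditioned shift, debuccalisation, rhotacism)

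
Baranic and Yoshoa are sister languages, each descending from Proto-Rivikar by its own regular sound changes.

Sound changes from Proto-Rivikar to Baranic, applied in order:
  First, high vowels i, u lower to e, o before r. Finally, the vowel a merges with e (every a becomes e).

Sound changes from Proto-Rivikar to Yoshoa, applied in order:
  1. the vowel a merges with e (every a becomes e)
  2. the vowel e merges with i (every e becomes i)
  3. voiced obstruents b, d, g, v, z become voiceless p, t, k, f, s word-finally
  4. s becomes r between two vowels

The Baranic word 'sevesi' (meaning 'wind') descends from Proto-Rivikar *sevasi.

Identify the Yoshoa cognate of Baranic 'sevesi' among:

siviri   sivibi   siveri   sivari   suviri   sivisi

Yoshoa: *sevasi
  sevasi → sevesi   [vowel merger]
  sevesi → sivisi   [vowel merger]
  sivisi (rule 3 does not apply)
  sivisi → siviri   [rhotacism]
  giving Yoshoa siviri.
The other candidates each miss or misapply at least one Yoshoa change.

siviri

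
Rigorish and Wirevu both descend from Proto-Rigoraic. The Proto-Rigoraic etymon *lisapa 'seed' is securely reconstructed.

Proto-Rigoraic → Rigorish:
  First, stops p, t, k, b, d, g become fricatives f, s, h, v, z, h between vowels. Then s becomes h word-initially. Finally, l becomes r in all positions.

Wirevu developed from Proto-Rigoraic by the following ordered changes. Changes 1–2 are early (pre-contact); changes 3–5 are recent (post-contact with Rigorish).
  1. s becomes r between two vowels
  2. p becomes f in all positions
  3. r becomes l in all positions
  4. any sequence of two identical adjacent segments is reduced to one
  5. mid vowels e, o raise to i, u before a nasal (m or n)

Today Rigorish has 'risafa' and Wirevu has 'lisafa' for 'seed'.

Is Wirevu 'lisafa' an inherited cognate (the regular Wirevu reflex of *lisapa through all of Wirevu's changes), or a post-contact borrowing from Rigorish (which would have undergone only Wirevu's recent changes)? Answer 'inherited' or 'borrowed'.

borrowed

If inherited, *lisapa would pass through all of Wirevu's changes:
Wirevu: start from *lisapa.
  rule 1 (rhotacism): lisapa → lirapa
  rule 2 (unconditioned shift): lirapa → lirafa
  rule 3 (unconditioned shift): lirafa → lilafa
  rule 4: no change — lilafa
  rule 5: no change — lilafa
  ⇒ Wirevu lilafa
If borrowed from Rigorish 'risafa' after the early changes, it would undergo only the recent ones:
  rule 3 (unconditioned shift): risafa → lisafa
  rule 4 (degemination): no change (lisafa)
  rule 5 (pre-nasal raising): no change (lisafa)
  ⇒ as a loan: lisafa
Wirevu 'lisafa' matches the loan outcome 'lisafa', not the inherited 'lilafa' — it skipped the early Wirevu changes, so it was borrowed from Rigorish.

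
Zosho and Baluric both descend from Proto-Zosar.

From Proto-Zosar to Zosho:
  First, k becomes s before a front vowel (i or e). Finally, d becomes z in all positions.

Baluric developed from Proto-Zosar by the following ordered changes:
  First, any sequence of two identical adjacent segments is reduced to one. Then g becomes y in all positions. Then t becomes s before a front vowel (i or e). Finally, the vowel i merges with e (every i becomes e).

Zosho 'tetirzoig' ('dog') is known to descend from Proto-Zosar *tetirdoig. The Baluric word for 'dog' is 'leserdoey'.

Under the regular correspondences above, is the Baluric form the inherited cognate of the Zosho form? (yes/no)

no

Derive the expected Baluric reflex of *tetirdoig:
Baluric: *tetirdoig
  tetirdoig (rule 1 does not apply)
  tetirdoig → tetirdoiy   [unconditioned shift]
  tetirdoiy → sesirdoiy   [palatalisation]
  sesirdoiy → seserdoey   [vowel merger]
  giving Baluric seserdoey.
The regular Baluric reflex would be 'seserdoey', but the attested form is 'leserdoey'. The correspondence is irregular, so they are not cognates (the Baluric form has a different source).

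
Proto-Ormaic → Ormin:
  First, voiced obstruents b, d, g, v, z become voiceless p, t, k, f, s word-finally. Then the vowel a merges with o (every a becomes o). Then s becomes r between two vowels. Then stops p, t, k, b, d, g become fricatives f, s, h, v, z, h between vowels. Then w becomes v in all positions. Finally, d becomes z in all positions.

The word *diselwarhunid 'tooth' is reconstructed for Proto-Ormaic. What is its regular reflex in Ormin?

zirelvorhunit

Ormin: *diselwarhunid > diselwarhunit > diselworhunit > direlworhunit > direlvorhunit > zirelvorhunit  (by final devoicing, vowel merger, rhotacism, unconditioned shift, unconditioned shift)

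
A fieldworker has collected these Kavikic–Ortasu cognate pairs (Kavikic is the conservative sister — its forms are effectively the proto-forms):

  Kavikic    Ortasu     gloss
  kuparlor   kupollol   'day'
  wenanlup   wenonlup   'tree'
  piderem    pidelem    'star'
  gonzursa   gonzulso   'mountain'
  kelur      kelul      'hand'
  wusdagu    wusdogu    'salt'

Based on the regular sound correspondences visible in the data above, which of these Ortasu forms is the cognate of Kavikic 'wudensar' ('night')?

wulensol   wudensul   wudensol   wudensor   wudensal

kuparlor ~ kupollol — Kavikic a corresponds to Ortasu o after a consonant, before r.
kuparlor ~ kupollol, kelur ~ kelul — Kavikic r corresponds to Ortasu l word-finally.
Applying these to Kavikic 'wudensar':
  wudensar → wudensor   (a→o after a consonant, before r)
  wudensor → wudensol   (r→l word-finally)
So the Ortasu cognate is 'wudensol'.

wudensol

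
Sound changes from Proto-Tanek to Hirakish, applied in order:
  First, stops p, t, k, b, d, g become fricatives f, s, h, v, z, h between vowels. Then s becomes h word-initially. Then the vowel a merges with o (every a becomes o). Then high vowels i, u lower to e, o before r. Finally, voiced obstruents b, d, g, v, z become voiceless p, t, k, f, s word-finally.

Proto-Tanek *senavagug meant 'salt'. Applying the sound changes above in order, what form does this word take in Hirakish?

henovohuk

Hirakish: *senavagug
  senavagug → senavahug   [intervocalic lenition]
  senavahug → henavahug   [debuccalisation]
  henavahug → henovohug   [vowel merger]
  henovohug (rule 4 does not apply)
  henovohug → henovohuk   [final devoicing]
  giving Hirakish henovohuk.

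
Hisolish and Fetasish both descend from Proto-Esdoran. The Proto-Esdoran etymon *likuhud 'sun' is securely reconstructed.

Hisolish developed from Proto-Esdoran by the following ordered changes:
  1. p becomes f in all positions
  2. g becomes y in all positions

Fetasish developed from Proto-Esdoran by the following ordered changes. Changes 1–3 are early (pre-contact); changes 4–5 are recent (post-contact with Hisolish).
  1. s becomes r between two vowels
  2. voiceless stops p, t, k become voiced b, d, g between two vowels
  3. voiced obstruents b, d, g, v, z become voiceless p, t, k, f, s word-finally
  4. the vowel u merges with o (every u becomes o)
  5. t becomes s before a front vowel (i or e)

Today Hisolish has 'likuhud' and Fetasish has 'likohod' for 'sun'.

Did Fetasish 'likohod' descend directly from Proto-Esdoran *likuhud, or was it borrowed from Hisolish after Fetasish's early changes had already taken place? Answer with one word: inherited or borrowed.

borrowed

If inherited, *likuhud would pass through all of Fetasish's changes:
Fetasish: *likuhud
  likuhud (rule 1 does not apply)
  likuhud → liguhud   [intervocalic voicing]
  liguhud → liguhut   [final devoicing]
  liguhut → ligohot   [vowel merger]
  ligohot (rule 5 does not apply)
  giving Fetasish ligohot.
If borrowed from Hisolish 'likuhud' after the early changes, it would undergo only the recent ones:
  rule 4 (vowel merger): likuhud → likohod
  rule 5 (palatalisation): no change (likohod)
  ⇒ as a loan: likohod
Fetasish 'likohod' matches the loan outcome 'likohod', not the inherited 'ligohot' — it skipped the early Fetasish changes, so it was borrowed from Hisolish.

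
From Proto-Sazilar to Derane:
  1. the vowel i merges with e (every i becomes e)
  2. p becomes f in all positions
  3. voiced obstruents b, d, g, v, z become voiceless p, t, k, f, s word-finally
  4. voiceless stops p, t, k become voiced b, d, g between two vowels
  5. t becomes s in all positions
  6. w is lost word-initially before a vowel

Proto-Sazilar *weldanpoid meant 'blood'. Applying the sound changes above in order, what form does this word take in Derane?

Derane: *weldanpoid > weldanpoed > weldanfoed > weldanfoet > weldanfoes > eldanfoes  (by vowel merger, unconditioned shift, final devoicing, unconditioned shift, glide loss)

eldanfoes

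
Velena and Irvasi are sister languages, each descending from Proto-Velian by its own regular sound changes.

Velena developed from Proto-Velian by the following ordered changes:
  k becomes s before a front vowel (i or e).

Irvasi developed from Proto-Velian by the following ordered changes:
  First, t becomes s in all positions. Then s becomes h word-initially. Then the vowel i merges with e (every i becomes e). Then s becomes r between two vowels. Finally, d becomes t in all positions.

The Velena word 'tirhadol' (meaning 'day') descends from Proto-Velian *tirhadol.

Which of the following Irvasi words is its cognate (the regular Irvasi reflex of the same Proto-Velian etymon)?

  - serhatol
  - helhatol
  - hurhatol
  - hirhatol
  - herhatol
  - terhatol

Irvasi: start from *tirhadol.
  rule 1 (unconditioned shift): tirhadol → sirhadol
  rule 2 (debuccalisation): sirhadol → hirhadol
  rule 3 (vowel merger): hirhadol → herhadol
  rule 4: no change — herhadol
  rule 5 (unconditioned shift): herhadol → herhatol
  ⇒ Irvasi herhatol
The other candidates each miss or misapply at least one Irvasi change.

herhatol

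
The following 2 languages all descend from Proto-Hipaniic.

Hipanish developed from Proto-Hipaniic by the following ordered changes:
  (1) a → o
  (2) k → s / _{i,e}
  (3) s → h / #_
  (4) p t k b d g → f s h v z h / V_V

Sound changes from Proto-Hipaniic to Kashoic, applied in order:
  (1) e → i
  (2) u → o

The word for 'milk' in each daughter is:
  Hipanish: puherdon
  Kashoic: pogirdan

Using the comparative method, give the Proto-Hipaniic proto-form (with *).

*pugerdan

Position 3: Hipanish has h, Kashoic has g. Kashoic preserves g here (none of its changes turn any other segment into g), so the proto-segment is *g.
Position 7: Hipanish has o, Kashoic has a. Kashoic preserves a here (none of its changes turn any other segment into a), so the proto-segment is *a.
Continuing position by position gives *pugerdan; check it forward:
Hipanish: *pugerdan
  pugerdan → pugerdon   [vowel merger]
  pugerdon (rule 2 does not apply)
  pugerdon (rule 3 does not apply)
  pugerdon → puherdon   [intervocalic lenition]
  giving Hipanish puherdon.
Kashoic: *pugerdan
  pugerdan → pugirdan   [vowel merger]
  pugirdan → pogirdan   [vowel merger]
  giving Kashoic pogirdan.
*pugerdan is the unique common source.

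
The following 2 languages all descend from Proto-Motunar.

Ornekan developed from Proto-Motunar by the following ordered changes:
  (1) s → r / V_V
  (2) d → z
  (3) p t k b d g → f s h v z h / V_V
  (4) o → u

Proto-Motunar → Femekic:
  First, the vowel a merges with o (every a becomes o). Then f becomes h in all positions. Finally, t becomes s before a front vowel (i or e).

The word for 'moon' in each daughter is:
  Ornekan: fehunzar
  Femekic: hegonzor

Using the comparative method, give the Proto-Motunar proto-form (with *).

Position 7: Ornekan has a, Femekic has o. Ornekan preserves a here (none of its changes turn any other segment into a), so the proto-segment is *a.
Position 3: Ornekan has h, Femekic has g. Femekic preserves g here (none of its changes turn any other segment into g), so the proto-segment is *g.
Position 1: Ornekan has f, Femekic has h. Taking the neighbouring segments as reconstructed: Ornekan f can only go back to *f; Femekic h could go back to *f or *h — the one source consistent with every daughter is *f.
This points to *fegonzar. Verify forward in each daughter:
Ornekan: start from *fegonzar.
  rule 1: no change — fegonzar
  rule 2: no change — fegonzar
  rule 3 (intervocalic lenition): fegonzar → fehonzar
  rule 4 (vowel merger): fehonzar → fehunzar
  ⇒ Ornekan fehunzar
Femekic: start from *fegonzar.
  rule 1 (vowel merger): fegonzar → fegonzor
  rule 2 (unconditioned shift): fegonzor → hegonzor
  rule 3: no change — hegonzor
  ⇒ Femekic hegonzor
*fegonzar is the unique common source.

*fegonzar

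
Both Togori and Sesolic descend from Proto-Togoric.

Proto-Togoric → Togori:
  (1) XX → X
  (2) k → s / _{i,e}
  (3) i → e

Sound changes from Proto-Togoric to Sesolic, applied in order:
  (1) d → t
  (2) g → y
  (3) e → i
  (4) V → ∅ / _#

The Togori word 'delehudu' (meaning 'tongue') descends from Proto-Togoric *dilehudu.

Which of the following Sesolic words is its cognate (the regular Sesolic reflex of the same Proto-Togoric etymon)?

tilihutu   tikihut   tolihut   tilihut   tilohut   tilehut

tilihut

Sesolic: *dilehudu > tilehutu > tilihutu > tilihut  (by unconditioned shift, vowel merger, apocope)
Only 'tilihut' matches the regular Sesolic development of *dilehudu.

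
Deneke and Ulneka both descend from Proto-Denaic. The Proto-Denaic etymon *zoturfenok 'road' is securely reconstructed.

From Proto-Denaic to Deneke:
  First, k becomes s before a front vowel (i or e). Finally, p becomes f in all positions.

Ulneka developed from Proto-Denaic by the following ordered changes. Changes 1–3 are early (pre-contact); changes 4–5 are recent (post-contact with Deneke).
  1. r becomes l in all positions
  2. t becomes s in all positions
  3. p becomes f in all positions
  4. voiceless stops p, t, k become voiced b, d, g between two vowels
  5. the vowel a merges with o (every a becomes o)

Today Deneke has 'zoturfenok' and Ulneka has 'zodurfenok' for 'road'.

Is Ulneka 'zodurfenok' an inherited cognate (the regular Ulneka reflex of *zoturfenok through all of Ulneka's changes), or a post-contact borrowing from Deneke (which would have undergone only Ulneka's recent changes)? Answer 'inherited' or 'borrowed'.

borrowed

If inherited, *zoturfenok would pass through all of Ulneka's changes:
Ulneka: *zoturfenok
  zoturfenok → zotulfenok   [unconditioned shift]
  zotulfenok → zosulfenok   [unconditioned shift]
  zosulfenok (rule 3 does not apply)
  zosulfenok (rule 4 does not apply)
  zosulfenok (rule 5 does not apply)
  giving Ulneka zosulfenok.
If borrowed from Deneke 'zoturfenok' after the early changes, it would undergo only the recent ones:
  rule 4 (intervocalic voicing): zoturfenok → zodurfenok
  rule 5 (vowel merger): no change (zodurfenok)
  ⇒ as a loan: zodurfenok
Ulneka 'zodurfenok' matches the loan outcome 'zodurfenok', not the inherited 'zosulfenok' — it skipped the early Ulneka changes, so it was borrowed from Deneke.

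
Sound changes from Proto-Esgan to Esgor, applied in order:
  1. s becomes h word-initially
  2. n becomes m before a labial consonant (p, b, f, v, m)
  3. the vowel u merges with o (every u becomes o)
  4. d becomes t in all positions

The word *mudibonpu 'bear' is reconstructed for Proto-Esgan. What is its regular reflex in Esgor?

motibompo

Esgor: *mudibonpu
  mudibonpu (rule 1 does not apply)
  mudibonpu → mudibompu   [nasal place assimilation]
  mudibompu → modibompo   [vowel merger]
  modibompo → motibompo   [unconditioned shift]
  giving Esgor motibompo.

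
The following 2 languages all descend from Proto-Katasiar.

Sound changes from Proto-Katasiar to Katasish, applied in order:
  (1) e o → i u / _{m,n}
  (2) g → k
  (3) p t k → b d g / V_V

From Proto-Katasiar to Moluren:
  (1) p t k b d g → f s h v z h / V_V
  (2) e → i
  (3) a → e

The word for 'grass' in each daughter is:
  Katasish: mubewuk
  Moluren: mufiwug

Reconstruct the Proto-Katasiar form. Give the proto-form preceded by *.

Position 7: Katasish has k, Moluren has g. Moluren preserves g here (none of its changes turn any other segment into g), so the proto-segment is *g.
Position 3: Katasish has b, Moluren has f. Taking the neighbouring segments as reconstructed: Katasish b could go back to *p or *b; Moluren f could go back to *p or *f — the one source consistent with every daughter is *p.
Position 4: Katasish has e, Moluren has i. Katasish preserves e here (none of its changes turn any other segment into e), so the proto-segment is *e.
Continuing position by position gives *mupewug; check it forward:
Katasish: *mupewug > mupewuk > mubewuk  (by unconditioned shift, intervocalic voicing)
Moluren: *mupewug > mufewug > mufiwug  (by intervocalic lenition, vowel merger)
No other proto-form is consistent with every reflex, so the reconstruction is *mupewug.

*mupewug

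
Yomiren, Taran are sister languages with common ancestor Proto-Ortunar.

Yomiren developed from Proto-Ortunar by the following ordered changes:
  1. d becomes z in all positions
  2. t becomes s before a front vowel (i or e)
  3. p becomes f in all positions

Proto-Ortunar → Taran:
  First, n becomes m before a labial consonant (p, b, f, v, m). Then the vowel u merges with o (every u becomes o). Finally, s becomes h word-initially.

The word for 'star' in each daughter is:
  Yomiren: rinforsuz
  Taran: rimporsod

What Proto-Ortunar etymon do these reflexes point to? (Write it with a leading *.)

*rinporsud

Position 3: Yomiren has n, Taran has m. Yomiren preserves n here (none of its changes turn any other segment into n), so the proto-segment is *n.
Position 9: Yomiren has z, Taran has d. Taran preserves d here (none of its changes turn any other segment into d), so the proto-segment is *d.
This points to *rinporsud. Verify forward in each daughter:
Yomiren: *rinporsud > rinporsuz > rinforsuz  (by unconditioned shift, unconditioned shift)
Taran: start from *rinporsud.
  rule 1 (nasal place assimilation): rinporsud → rimporsud
  rule 2 (vowel merger): rimporsud → rimporsod
  rule 3: no change — rimporsod
  ⇒ Taran rimporsod
No other proto-form is consistent with every reflex, so the reconstruction is *rinporsud.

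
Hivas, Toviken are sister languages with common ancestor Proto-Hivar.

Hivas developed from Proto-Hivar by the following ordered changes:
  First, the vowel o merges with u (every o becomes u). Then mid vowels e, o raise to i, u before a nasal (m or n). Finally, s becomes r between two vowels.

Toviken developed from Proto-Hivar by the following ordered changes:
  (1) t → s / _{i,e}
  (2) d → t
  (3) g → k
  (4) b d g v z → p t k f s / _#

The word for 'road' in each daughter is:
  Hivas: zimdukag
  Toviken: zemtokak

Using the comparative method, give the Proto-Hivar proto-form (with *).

*zemdokag

Position 4: Hivas has d, Toviken has t. Hivas preserves d here (none of its changes turn any other segment into d), so the proto-segment is *d.
Position 5: Hivas has u, Toviken has o. Toviken preserves o here (none of its changes turn any other segment into o), so the proto-segment is *o.
This points to *zemdokag. Verify forward in each daughter:
Hivas: *zemdokag > zemdukag > zimdukag  (by vowel merger, pre-nasal raising)
Toviken: *zemdokag > zemtokag > zemtokak  (by unconditioned shift, unconditioned shift)
Only *zemdokag yields all of Hivas zimdukag, Toviken zemtokak.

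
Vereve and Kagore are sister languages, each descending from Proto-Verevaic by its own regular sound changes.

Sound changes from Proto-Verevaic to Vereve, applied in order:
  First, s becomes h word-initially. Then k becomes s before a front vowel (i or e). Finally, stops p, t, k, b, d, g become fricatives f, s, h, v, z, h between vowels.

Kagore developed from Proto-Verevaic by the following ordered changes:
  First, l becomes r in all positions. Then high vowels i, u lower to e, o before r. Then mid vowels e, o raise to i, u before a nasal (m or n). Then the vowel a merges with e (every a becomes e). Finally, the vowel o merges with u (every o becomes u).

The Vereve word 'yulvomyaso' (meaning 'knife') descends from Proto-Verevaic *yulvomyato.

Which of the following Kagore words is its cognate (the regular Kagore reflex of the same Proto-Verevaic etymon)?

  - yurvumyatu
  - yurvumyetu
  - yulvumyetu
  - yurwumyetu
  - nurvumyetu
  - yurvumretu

yurvumyetu

Kagore: start from *yulvomyato.
  rule 1 (unconditioned shift): yulvomyato → yurvomyato
  rule 2 (pre-rhotic lowering): yurvomyato → yorvomyato
  rule 3 (pre-nasal raising): yorvomyato → yorvumyato
  rule 4 (vowel merger): yorvumyato → yorvumyeto
  rule 5 (vowel merger): yorvumyeto → yurvumyetu
  ⇒ Kagore yurvumyetu
Only 'yurvumyetu' matches the regular Kagore development of *yulvomyato.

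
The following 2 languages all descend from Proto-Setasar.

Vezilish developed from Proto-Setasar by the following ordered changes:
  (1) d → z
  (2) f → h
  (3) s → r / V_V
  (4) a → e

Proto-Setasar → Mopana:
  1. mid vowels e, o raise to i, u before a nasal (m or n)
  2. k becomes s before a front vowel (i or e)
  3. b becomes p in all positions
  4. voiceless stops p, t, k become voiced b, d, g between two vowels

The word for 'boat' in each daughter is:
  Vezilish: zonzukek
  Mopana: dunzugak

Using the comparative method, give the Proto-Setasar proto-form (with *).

*donzukak

Position 7: Vezilish has e, Mopana has a. Mopana preserves a here (none of its changes turn any other segment into a), so the proto-segment is *a.
Position 1: Vezilish has z, Mopana has d. Taking the neighbouring segments as reconstructed: Vezilish z could go back to *d or *z; Mopana d can only go back to *d — the one source consistent with every daughter is *d.
Position 6: Vezilish has k, Mopana has g. Vezilish preserves k here (none of its changes turn any other segment into k), so the proto-segment is *k.
This points to *donzukak. Verify forward in each daughter:
Vezilish: *donzukak
  donzukak → zonzukak   [unconditioned shift]
  zonzukak (rule 2 does not apply)
  zonzukak (rule 3 does not apply)
  zonzukak → zonzukek   [vowel merger]
  giving Vezilish zonzukek.
Mopana: *donzukak
  donzukak → dunzukak   [pre-nasal raising]
  dunzukak (rule 2 does not apply)
  dunzukak (rule 3 does not apply)
  dunzukak → dunzugak   [intervocalic voicing]
  giving Mopana dunzugak.
*donzukak is the unique common source.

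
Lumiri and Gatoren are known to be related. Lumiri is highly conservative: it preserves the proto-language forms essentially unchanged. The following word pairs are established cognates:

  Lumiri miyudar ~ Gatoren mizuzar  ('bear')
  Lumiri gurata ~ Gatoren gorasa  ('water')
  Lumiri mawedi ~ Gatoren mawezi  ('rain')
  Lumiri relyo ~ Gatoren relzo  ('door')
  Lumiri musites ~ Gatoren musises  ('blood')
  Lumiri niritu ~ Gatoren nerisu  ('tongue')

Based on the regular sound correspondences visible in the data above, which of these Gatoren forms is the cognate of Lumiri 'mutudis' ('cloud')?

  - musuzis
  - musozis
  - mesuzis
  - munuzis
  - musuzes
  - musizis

musuzis

niritu ~ nerisu — Lumiri t corresponds to Gatoren s between vowels (before a back vowel).
mawedi ~ mawezi — Lumiri d corresponds to Gatoren z between vowels (before a front vowel).
Applying these to Lumiri 'mutudis':
  mutudis → musudis   (t→s between vowels (before a back vowel))
  musudis → musuzis   (d→z between vowels (before a front vowel))
So the Gatoren cognate is 'musuzis'.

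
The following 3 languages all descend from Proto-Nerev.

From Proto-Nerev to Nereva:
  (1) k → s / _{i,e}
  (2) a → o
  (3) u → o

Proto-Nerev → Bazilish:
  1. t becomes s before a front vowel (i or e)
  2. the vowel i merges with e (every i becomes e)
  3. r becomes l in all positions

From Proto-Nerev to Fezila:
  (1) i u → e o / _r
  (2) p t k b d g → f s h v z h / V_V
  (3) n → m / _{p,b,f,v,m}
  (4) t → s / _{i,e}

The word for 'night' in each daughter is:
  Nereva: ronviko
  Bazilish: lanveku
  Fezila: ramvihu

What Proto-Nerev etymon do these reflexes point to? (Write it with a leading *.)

Position 6: Nereva has k, Bazilish has k, Fezila has h. Nereva preserves k here (none of its changes turn any other segment into k), so the proto-segment is *k.
Position 5: Nereva has i, Bazilish has e, Fezila has i. Nereva preserves i here (none of its changes turn any other segment into i), so the proto-segment is *i.
Verify the candidate proto-form against each daughter:
Nereva: start from *ranviku.
  rule 1: no change — ranviku
  rule 2 (vowel merger): ranviku → ronviku
  rule 3 (vowel merger): ronviku → ronviko
  ⇒ Nereva ronviko
Bazilish: *ranviku
  ranviku (rule 1 does not apply)
  ranviku → ranveku   [vowel merger]
  ranveku → lanveku   [unconditioned shift]
  giving Bazilish lanveku.
Fezila: *ranviku
  ranviku (rule 1 does not apply)
  ranviku → ranvihu   [intervocalic lenition]
  ranvihu → ramvihu   [nasal place assimilation]
  ramvihu (rule 4 does not apply)
  giving Fezila ramvihu.
No other proto-form is consistent with every reflex, so the reconstruction is *ranviku.

*ranviku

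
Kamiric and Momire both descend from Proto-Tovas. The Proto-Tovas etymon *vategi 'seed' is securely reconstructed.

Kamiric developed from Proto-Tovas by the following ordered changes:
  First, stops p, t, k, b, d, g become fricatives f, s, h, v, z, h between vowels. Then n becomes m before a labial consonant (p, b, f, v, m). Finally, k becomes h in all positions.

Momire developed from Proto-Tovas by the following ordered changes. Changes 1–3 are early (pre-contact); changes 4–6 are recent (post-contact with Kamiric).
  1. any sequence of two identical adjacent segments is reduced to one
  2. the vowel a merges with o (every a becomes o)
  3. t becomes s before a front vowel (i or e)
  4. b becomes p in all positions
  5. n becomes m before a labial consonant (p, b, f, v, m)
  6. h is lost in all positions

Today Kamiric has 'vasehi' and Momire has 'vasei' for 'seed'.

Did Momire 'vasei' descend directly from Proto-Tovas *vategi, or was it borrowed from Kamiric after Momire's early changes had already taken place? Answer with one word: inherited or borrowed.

If inherited, *vategi would pass through all of Momire's changes:
Momire: *vategi > votegi > vosegi  (by vowel merger, palatalisation)
If borrowed from Kamiric 'vasehi' after the early changes, it would undergo only the recent ones:
  rule 4 (unconditioned shift): no change (vasehi)
  rule 5 (nasal place assimilation): no change (vasehi)
  rule 6 (h-loss): vasehi → vasei
  ⇒ as a loan: vasei
Momire 'vasei' matches the loan outcome 'vasei', not the inherited 'vosegi' — it skipped the early Momire changes, so it was borrowed from Kamiric.

borrowed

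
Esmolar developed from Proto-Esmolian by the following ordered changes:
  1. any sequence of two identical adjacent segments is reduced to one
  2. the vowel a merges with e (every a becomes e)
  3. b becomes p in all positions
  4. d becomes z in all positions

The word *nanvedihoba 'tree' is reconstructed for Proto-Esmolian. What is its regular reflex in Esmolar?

nenvezihope

Esmolar: *nanvedihoba
  nanvedihoba (rule 1 does not apply)
  nanvedihoba → nenvedihobe   [vowel merger]
  nenvedihobe → nenvedihope   [unconditioned shift]
  nenvedihope → nenvezihope   [unconditioned shift]
  giving Esmolar nenvezihope.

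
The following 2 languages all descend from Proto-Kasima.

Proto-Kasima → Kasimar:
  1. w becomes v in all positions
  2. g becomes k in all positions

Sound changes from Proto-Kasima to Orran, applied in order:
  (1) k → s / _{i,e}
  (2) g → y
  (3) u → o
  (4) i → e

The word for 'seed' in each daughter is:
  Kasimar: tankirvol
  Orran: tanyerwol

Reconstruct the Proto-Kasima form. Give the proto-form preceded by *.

*tangirwol

Position 7: Kasimar has v, Orran has w. Orran preserves w here (none of its changes turn any other segment into w), so the proto-segment is *w.
Position 5: Kasimar has i, Orran has e. Kasimar preserves i here (none of its changes turn any other segment into i), so the proto-segment is *i.
Position 4: Kasimar has k, Orran has y. Taking the neighbouring segments as reconstructed: Kasimar k could go back to *k or *g; Orran y could go back to *g or *y — the one source consistent with every daughter is *g.
Verify the candidate proto-form against each daughter:
Kasimar: *tangirwol > tangirvol > tankirvol  (by unconditioned shift, unconditioned shift)
Orran: start from *tangirwol.
  rule 1: no change — tangirwol
  rule 2 (unconditioned shift): tangirwol → tanyirwol
  rule 3: no change — tanyirwol
  rule 4 (vowel merger): tanyirwol → tanyerwol
  ⇒ Orran tanyerwol
*tangirwol is the unique common source.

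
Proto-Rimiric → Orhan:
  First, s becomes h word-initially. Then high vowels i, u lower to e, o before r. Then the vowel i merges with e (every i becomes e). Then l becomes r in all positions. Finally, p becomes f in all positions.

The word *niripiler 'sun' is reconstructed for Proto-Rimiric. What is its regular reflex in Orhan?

Orhan: start from *niripiler.
  rule 1: no change — niripiler
  rule 2 (pre-rhotic lowering): niripiler → neripiler
  rule 3 (vowel merger): neripiler → nerepeler
  rule 4 (unconditioned shift): nerepeler → nereperer
  rule 5 (unconditioned shift): nereperer → nereferer
  ⇒ Orhan nereferer

nereferer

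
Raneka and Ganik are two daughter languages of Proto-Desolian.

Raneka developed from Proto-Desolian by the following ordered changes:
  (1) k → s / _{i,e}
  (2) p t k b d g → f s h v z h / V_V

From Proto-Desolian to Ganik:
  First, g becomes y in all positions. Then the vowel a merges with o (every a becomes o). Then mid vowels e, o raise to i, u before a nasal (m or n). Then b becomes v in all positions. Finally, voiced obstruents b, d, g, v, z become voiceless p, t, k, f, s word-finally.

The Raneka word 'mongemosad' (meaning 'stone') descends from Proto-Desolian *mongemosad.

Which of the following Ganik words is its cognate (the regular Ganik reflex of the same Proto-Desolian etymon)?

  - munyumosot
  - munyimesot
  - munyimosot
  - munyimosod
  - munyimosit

Ganik: *mongemosad
  mongemosad → monyemosad   [unconditioned shift]
  monyemosad → monyemosod   [vowel merger]
  monyemosod → munyimosod   [pre-nasal raising]
  munyimosod (rule 4 does not apply)
  munyimosod → munyimosot   [final devoicing]
  giving Ganik munyimosot.
The other candidates each miss or misapply at least one Ganik change.

munyimosot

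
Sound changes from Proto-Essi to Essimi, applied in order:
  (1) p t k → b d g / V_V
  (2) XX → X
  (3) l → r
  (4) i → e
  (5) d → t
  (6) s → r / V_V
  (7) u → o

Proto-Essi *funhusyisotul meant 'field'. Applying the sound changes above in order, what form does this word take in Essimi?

fonhosyerotor

Essimi: start from *funhusyisotul.
  rule 1 (intervocalic voicing): funhusyisotul → funhusyisodul
  rule 2: no change — funhusyisodul
  rule 3 (unconditioned shift): funhusyisodul → funhusyisodur
  rule 4 (vowel merger): funhusyisodur → funhusyesodur
  rule 5 (unconditioned shift): funhusyesodur → funhusyesotur
  rule 6 (rhotacism): funhusyesotur → funhusyerotur
  rule 7 (vowel merger): funhusyerotur → fonhosyerotor
  ⇒ Essimi fonhosyerotor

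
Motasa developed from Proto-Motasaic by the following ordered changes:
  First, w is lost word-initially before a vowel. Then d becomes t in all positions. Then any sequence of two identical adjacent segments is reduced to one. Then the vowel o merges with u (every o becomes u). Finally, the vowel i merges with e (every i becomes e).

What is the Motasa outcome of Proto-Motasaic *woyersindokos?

Motasa: *woyersindokos
  woyersindokos → oyersindokos   [glide loss]
  oyersindokos → oyersintokos   [unconditioned shift]
  oyersintokos (rule 3 does not apply)
  oyersintokos → uyersintukus   [vowel merger]
  uyersintukus → uyersentukus   [vowel merger]
  giving Motasa uyersentukus.

uyersentukus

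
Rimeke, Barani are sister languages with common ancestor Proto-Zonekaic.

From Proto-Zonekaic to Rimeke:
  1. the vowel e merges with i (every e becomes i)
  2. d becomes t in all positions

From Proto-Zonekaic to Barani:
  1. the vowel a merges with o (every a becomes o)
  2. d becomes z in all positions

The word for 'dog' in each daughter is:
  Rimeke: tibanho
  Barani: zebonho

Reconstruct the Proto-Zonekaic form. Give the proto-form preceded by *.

Position 4: Rimeke has a, Barani has o. Rimeke preserves a here (none of its changes turn any other segment into a), so the proto-segment is *a.
Position 2: Rimeke has i, Barani has e. Barani preserves e here (none of its changes turn any other segment into e), so the proto-segment is *e.
This points to *debanho. Verify forward in each daughter:
Rimeke: *debanho
  debanho → dibanho   [vowel merger]
  dibanho → tibanho   [unconditioned shift]
  giving Rimeke tibanho.
Barani: start from *debanho.
  rule 1 (vowel merger): debanho → debonho
  rule 2 (unconditioned shift): debonho → zebonho
  ⇒ Barani zebonho
Only *debanho yields all of Rimeke tibanho, Barani zebonho.

*debanho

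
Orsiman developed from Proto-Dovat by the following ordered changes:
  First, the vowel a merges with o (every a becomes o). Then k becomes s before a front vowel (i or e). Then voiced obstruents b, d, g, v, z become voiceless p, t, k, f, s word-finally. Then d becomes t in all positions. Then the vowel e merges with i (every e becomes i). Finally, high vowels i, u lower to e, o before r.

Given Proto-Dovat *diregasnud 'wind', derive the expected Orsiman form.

Orsiman: start from *diregasnud.
  rule 1 (vowel merger): diregasnud → diregosnud
  rule 2: no change — diregosnud
  rule 3 (final devoicing): diregosnud → diregosnut
  rule 4 (unconditioned shift): diregosnut → tiregosnut
  rule 5 (vowel merger): tiregosnut → tirigosnut
  rule 6 (pre-rhotic lowering): tirigosnut → terigosnut
  ⇒ Orsiman terigosnut

terigosnut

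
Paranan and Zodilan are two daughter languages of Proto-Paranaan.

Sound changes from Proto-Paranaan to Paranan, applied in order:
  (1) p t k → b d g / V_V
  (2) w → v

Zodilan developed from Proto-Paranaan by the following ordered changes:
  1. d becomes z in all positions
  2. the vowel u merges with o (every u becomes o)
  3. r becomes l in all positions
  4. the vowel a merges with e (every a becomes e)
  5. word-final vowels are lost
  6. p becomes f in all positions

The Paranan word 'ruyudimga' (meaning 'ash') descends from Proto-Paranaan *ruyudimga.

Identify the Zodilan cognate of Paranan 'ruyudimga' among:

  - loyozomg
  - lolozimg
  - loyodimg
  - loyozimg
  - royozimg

loyozimg

Zodilan: *ruyudimga > ruyuzimga > royozimga > loyozimga > loyozimge > loyozimg  (by unconditioned shift, vowel merger, unconditioned shift, vowel merger, apocope)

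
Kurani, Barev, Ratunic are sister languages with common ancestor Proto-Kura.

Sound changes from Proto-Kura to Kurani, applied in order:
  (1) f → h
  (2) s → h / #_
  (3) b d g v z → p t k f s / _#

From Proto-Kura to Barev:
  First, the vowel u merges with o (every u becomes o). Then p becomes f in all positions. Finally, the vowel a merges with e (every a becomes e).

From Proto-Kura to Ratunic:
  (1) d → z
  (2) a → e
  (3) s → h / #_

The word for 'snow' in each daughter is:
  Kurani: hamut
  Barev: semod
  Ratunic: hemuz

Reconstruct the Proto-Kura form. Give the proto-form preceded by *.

Position 4: Kurani has u, Barev has o, Ratunic has u. Kurani preserves u here (none of its changes turn any other segment into u), so the proto-segment is *u.
Position 2: Kurani has a, Barev has e, Ratunic has e. Kurani preserves a here (none of its changes turn any other segment into a), so the proto-segment is *a.
Position 1: Kurani has h, Barev has s, Ratunic has h. Barev preserves s here (none of its changes turn any other segment into s), so the proto-segment is *s.
Continuing position by position gives *samud; check it forward:
Kurani: *samud > hamud > hamut  (by debuccalisation, final devoicing)
Barev: *samud
  samud → samod   [vowel merger]
  samod (rule 2 does not apply)
  samod → semod   [vowel merger]
  giving Barev semod.
Ratunic: *samud
  samud → samuz   [unconditioned shift]
  samuz → semuz   [vowel merger]
  semuz → hemuz   [debuccalisation]
  giving Ratunic hemuz.
*samud is the unique common source.

*samud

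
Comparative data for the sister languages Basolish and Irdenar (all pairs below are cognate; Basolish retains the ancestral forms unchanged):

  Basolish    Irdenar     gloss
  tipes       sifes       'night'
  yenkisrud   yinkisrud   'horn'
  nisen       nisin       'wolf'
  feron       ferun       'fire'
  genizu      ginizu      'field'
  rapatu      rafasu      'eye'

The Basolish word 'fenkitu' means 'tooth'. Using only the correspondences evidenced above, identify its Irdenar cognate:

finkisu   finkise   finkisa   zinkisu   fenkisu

finkisu

yenkisrud ~ yinkisrud, nisen ~ nisin — Basolish e corresponds to Irdenar i after a consonant, before a nasal.
rapatu ~ rafasu — Basolish t corresponds to Irdenar s between vowels (before a back vowel).
Applying these to Basolish 'fenkitu':
  fenkitu → finkitu   (e→i after a consonant, before a nasal)
  finkitu → finkisu   (t→s between vowels (before a back vowel))
So the Irdenar cognate is 'finkisu'.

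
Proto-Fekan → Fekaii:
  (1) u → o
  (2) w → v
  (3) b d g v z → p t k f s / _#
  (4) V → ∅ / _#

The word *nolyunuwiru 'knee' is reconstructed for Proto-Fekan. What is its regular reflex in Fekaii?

Fekaii: *nolyunuwiru
  nolyunuwiru → nolyonowiro   [vowel merger]
  nolyonowiro → nolyonoviro   [unconditioned shift]
  nolyonoviro (rule 3 does not apply)
  nolyonoviro → nolyonovir   [apocope]
  giving Fekaii nolyonovir.

nolyonovir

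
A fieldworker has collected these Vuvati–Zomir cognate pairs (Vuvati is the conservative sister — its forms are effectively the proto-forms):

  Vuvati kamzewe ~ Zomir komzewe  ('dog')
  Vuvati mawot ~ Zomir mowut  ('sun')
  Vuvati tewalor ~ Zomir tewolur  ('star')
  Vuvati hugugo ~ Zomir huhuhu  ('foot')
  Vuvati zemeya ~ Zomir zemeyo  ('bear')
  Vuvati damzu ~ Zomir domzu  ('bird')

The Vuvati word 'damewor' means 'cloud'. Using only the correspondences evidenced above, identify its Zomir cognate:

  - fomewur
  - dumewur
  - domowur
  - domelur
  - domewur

kamzewe ~ komzewe, damzu ~ domzu — Vuvati a corresponds to Zomir o after a consonant, before a nasal.
tewalor ~ tewolur — Vuvati o corresponds to Zomir u after a consonant, before r.
Applying these to Vuvati 'damewor':
  damewor → domewor   (a→o after a consonant, before a nasal)
  domewor → domewur   (o→u after a consonant, before r)
So the Zomir cognate is 'domewur'.

domewur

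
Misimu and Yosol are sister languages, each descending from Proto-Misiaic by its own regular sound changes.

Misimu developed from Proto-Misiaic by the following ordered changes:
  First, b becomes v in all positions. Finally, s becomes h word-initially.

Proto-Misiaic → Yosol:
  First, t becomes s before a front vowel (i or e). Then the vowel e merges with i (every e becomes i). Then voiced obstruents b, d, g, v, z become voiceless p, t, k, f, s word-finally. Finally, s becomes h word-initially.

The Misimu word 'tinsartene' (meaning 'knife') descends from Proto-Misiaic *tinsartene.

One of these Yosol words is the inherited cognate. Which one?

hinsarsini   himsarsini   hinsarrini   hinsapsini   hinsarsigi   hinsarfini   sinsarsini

Yosol: *tinsartene > sinsarsene > sinsarsini > hinsarsini  (by palatalisation, vowel merger, debuccalisation)
The other candidates each miss or misapply at least one Yosol change.

hinsarsini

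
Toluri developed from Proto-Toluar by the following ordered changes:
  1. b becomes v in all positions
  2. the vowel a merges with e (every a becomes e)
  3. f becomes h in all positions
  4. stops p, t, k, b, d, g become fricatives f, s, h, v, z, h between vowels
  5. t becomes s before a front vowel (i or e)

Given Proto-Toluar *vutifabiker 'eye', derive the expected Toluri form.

vusiheviher

Toluri: start from *vutifabiker.
  rule 1 (unconditioned shift): vutifabiker → vutifaviker
  rule 2 (vowel merger): vutifaviker → vutifeviker
  rule 3 (unconditioned shift): vutifeviker → vutiheviker
  rule 4 (intervocalic lenition): vutiheviker → vusiheviher
  rule 5: no change — vusiheviher
  ⇒ Toluri vusiheviher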